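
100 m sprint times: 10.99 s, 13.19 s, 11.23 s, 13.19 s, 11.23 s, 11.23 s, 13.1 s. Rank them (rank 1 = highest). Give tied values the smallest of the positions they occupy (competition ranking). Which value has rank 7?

Sorted (descending): 13.19, 13.19, 13.1, 11.23, 11.23, 11.23, 10.99
The 2 values of 13.19 occupy positions 1–2 → each gets rank 1.
The 3 values of 11.23 occupy positions 4–6 → each gets rank 4.
Rank 7 → value 10.99.

10.99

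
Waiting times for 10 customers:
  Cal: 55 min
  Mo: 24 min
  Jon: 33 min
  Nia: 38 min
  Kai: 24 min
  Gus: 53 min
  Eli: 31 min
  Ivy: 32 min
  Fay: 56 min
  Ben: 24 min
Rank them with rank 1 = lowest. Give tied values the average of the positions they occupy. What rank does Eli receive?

4

Sorted (ascending): 24, 24, 24, 31, 32, 33, 38, 53, 55, 56
The 3 values of 24 occupy positions 1–3 → average rank 2.
Eli has value 31 min → rank 4.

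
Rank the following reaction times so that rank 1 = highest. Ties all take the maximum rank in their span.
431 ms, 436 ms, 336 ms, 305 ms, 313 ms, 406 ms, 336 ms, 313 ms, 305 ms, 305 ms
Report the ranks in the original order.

Sorted (descending): 436, 431, 406, 336, 336, 313, 313, 305, 305, 305
The 2 values of 336 occupy positions 4–5 → each gets rank 5.
The 2 values of 313 occupy positions 6–7 → each gets rank 7.
The 3 values of 305 occupy positions 8–10 → each gets rank 10.

2, 1, 5, 10, 7, 3, 5, 7, 10, 10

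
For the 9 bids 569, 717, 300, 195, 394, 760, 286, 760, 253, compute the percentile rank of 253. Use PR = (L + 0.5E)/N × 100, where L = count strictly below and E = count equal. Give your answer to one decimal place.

N = 9.
Strictly below 253: 1. Equal to 253: 1.
PR = (1 + 0.5·1)/9 × 100 = 16.7

16.7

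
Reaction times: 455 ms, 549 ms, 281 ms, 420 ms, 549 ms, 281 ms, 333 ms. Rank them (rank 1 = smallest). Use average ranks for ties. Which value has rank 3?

Sorted (ascending): 281, 281, 333, 420, 455, 549, 549
The 2 values of 281 occupy positions 1–2 → average rank (1+2)/2 = 1.5.
The 2 values of 549 occupy positions 6–7 → average rank (6+7)/2 = 6.5.
Rank 3 → value 333.

333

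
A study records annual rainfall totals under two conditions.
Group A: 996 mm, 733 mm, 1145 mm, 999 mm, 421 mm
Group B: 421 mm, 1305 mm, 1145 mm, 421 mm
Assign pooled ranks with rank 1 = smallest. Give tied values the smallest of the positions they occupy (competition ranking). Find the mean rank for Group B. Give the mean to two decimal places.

4.50

Sorted (ascending): 421, 421, 421, 733, 996, 999, 1145, 1145, 1305
The 3 values of 421 occupy positions 1–3 → each gets rank 1.
The 2 values of 1145 occupy positions 7–8 → each gets rank 7.
Group B values → pooled ranks: 421→1, 1305→9, 1145→7, 421→1
Mean rank = (1 + 9 + 7 + 1) / 4 = 4.50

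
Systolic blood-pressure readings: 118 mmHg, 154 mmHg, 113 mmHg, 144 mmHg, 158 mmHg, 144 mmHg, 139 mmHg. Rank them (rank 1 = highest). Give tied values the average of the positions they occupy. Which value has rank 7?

113

Sorted (descending): 158, 154, 144, 144, 139, 118, 113
The 2 values of 144 occupy positions 3–4 → average rank (3+4)/2 = 3.5.
Rank 7 → value 113.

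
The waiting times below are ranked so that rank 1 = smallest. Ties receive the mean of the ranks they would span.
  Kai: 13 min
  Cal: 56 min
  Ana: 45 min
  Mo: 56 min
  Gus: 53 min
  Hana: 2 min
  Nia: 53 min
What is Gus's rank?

4.5

Sorted (ascending): 2, 13, 45, 53, 53, 56, 56
The 2 values of 53 occupy positions 4–5 → average rank (4+5)/2 = 4.5.
The 2 values of 56 occupy positions 6–7 → average rank (6+7)/2 = 6.5.
Gus has value 53 min → rank 4.5.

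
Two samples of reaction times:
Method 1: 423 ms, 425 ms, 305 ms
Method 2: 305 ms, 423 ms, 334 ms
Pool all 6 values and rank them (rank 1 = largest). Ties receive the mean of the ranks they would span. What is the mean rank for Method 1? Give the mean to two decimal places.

Sorted (descending): 425, 423, 423, 334, 305, 305
The 2 values of 423 occupy positions 2–3 → average rank (2+3)/2 = 2.5.
The 2 values of 305 occupy positions 5–6 → average rank (5+6)/2 = 5.5.
Method 1 values → pooled ranks: 423→2.5, 425→1, 305→5.5
Mean rank = (2.5 + 1 + 5.5) / 3 = 3.00

3.00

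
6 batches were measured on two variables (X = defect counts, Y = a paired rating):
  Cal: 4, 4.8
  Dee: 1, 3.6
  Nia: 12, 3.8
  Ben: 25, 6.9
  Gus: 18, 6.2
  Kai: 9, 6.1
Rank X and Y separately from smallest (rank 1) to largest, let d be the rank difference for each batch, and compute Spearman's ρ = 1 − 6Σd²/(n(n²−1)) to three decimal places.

0.829

Ranks of variable 1: 2, 1, 4, 6, 5, 3
Ranks of variable 2: 3, 1, 2, 6, 5, 4
d = r₁ − r₂: -1, 0, 2, 0, 0, -1
d²: 1, 0, 4, 0, 0, 1; Σd² = 6
ρ = 1 − 6·6/(6·35) = 1 − 36/210 = 0.829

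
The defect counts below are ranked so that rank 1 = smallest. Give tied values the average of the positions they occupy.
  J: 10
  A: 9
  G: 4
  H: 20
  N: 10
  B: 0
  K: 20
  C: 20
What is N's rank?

4.5

Sorted (ascending): 0, 4, 9, 10, 10, 20, 20, 20
The 2 values of 10 occupy positions 4–5 → average rank (4+5)/2 = 4.5.
The 3 values of 20 occupy positions 6–8 → average rank 7.
N has value 10 → rank 4.5.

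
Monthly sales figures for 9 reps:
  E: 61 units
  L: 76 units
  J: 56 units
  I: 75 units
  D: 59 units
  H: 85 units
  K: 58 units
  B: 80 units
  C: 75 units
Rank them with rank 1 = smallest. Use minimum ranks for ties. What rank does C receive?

Sorted (ascending): 56, 58, 59, 61, 75, 75, 76, 80, 85
The 2 values of 75 occupy positions 5–6 → each gets rank 5.
C has value 75 units → rank 5.

5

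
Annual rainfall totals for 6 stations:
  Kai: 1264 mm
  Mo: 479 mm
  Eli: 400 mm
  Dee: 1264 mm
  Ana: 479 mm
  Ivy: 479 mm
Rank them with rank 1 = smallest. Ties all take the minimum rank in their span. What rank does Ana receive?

2

Sorted (ascending): 400, 479, 479, 479, 1264, 1264
The 3 values of 479 occupy positions 2–4 → each gets rank 2.
The 2 values of 1264 occupy positions 5–6 → each gets rank 5.
Ana has value 479 mm → rank 2.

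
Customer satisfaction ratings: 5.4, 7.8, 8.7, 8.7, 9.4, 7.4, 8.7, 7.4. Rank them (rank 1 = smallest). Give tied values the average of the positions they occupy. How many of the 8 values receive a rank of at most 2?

Sorted (ascending): 5.4, 7.4, 7.4, 7.8, 8.7, 8.7, 8.7, 9.4
The 2 values of 7.4 occupy positions 2–3 → average rank (2+3)/2 = 2.5.
The 3 values of 8.7 occupy positions 5–7 → average rank 6.
Ranks ≤ 2: {1} → 1 value.

1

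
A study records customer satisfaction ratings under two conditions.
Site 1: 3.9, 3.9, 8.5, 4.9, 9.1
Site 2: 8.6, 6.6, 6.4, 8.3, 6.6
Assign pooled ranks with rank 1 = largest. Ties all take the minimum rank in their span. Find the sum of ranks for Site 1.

30

Sorted (descending): 9.1, 8.6, 8.5, 8.3, 6.6, 6.6, 6.4, 4.9, 3.9, 3.9
The 2 values of 6.6 occupy positions 5–6 → each gets rank 5.
The 2 values of 3.9 occupy positions 9–10 → each gets rank 9.
Site 1 values → pooled ranks: 3.9→9, 3.9→9, 8.5→3, 4.9→8, 9.1→1
Rank sum = 9 + 9 + 3 + 8 + 1 = 30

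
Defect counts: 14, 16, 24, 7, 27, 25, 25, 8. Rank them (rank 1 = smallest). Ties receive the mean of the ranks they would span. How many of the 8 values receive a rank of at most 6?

Sorted (ascending): 7, 8, 14, 16, 24, 25, 25, 27
The 2 values of 25 occupy positions 6–7 → average rank (6+7)/2 = 6.5.
Ranks ≤ 6: {1, 2, 3, 4, 5} → 5 values.

5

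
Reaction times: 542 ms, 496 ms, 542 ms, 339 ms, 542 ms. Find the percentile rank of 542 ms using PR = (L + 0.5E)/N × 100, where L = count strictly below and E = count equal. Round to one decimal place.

N = 5.
Strictly below 542: 2. Equal to 542: 3.
PR = (2 + 0.5·3)/5 × 100 = 70.0

70.0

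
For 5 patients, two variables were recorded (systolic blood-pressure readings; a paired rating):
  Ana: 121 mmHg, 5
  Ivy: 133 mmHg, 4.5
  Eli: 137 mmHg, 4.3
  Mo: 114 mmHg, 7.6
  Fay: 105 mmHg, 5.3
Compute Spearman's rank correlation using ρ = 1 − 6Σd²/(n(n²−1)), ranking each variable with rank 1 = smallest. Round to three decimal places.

-0.900

Ranks of variable 1: 3, 4, 5, 2, 1
Ranks of variable 2: 3, 2, 1, 5, 4
d = r₁ − r₂: 0, 2, 4, -3, -3
d²: 0, 4, 16, 9, 9; Σd² = 38
ρ = 1 − 6·38/(5·24) = 1 − 228/120 = -0.900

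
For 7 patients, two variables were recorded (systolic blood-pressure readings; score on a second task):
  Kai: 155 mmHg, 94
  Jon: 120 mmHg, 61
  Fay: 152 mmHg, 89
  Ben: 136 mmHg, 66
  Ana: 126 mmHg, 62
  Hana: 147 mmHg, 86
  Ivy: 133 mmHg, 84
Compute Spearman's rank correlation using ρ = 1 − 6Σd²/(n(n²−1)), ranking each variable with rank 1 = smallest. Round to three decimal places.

Ranks of variable 1: 7, 1, 6, 4, 2, 5, 3
Ranks of variable 2: 7, 1, 6, 3, 2, 5, 4
d = r₁ − r₂: 0, 0, 0, 1, 0, 0, -1
d²: 0, 0, 0, 1, 0, 0, 1; Σd² = 2
ρ = 1 − 6·2/(7·48) = 1 − 12/336 = 0.964

0.964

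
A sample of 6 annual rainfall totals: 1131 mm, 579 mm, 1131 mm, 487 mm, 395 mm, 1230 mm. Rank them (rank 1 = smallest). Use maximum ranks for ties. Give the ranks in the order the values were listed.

5, 3, 5, 2, 1, 6

Sorted (ascending): 395, 487, 579, 1131, 1131, 1230
The 2 values of 1131 occupy positions 4–5 → each gets rank 5.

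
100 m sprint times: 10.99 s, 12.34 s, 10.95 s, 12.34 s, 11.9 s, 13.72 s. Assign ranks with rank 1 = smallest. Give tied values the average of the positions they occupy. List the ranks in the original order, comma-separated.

Sorted (ascending): 10.95, 10.99, 11.9, 12.34, 12.34, 13.72
The 2 values of 12.34 occupy positions 4–5 → average rank (4+5)/2 = 4.5.

2, 4.5, 1, 4.5, 3, 6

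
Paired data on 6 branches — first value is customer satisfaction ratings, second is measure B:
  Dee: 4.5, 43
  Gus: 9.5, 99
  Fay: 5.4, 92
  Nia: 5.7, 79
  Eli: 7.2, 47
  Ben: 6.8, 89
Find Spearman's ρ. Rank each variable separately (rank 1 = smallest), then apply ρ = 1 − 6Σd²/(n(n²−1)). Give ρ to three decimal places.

0.486

Ranks of variable 1: 1, 6, 2, 3, 5, 4
Ranks of variable 2: 1, 6, 5, 3, 2, 4
d = r₁ − r₂: 0, 0, -3, 0, 3, 0
d²: 0, 0, 9, 0, 9, 0; Σd² = 18
ρ = 1 − 6·18/(6·35) = 1 − 108/210 = 0.486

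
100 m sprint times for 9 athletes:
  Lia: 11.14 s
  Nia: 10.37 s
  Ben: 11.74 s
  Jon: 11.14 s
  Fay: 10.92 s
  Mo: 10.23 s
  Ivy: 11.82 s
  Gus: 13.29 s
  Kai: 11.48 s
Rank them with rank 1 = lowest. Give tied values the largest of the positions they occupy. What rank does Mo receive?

1

Sorted (ascending): 10.23, 10.37, 10.92, 11.14, 11.14, 11.48, 11.74, 11.82, 13.29
The 2 values of 11.14 occupy positions 4–5 → each gets rank 5.
Mo has value 10.23 s → rank 1.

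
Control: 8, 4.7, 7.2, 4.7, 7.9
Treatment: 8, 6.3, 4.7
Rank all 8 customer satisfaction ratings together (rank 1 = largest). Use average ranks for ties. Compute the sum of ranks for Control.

Sorted (descending): 8, 8, 7.9, 7.2, 6.3, 4.7, 4.7, 4.7
The 2 values of 8 occupy positions 1–2 → average rank (1+2)/2 = 1.5.
The 3 values of 4.7 occupy positions 6–8 → average rank 7.
Control values → pooled ranks: 8→1.5, 4.7→7, 7.2→4, 4.7→7, 7.9→3
Rank sum = 1.5 + 7 + 4 + 7 + 3 = 22.5

22.5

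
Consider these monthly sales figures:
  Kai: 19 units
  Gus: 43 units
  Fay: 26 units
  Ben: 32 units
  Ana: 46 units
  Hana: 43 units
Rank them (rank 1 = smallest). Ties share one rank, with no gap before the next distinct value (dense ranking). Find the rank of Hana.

Sorted (ascending): 19, 26, 32, 43, 43, 46
The 2 values of 43 share dense rank 4.
Remaining distinct values take the next consecutive integers.
Hana has value 43 units → rank 4.

4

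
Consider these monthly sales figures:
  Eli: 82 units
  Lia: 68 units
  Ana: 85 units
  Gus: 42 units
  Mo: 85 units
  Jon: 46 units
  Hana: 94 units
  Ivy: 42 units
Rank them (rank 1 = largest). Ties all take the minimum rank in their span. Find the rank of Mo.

Sorted (descending): 94, 85, 85, 82, 68, 46, 42, 42
The 2 values of 85 occupy positions 2–3 → each gets rank 2.
The 2 values of 42 occupy positions 7–8 → each gets rank 7.
Mo has value 85 units → rank 2.

2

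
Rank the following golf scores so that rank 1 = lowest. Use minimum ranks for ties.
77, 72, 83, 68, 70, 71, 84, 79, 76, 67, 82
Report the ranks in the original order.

Sorted (ascending): 67, 68, 70, 71, 72, 76, 77, 79, 82, 83, 84
No ties — each value takes its position as its rank.

7, 5, 10, 2, 3, 4, 11, 8, 6, 1, 9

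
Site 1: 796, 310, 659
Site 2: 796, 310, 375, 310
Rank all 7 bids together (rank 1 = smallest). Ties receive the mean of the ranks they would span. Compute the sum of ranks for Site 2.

14.5

Sorted (ascending): 310, 310, 310, 375, 659, 796, 796
The 3 values of 310 occupy positions 1–3 → average rank 2.
The 2 values of 796 occupy positions 6–7 → average rank (6+7)/2 = 6.5.
Site 2 values → pooled ranks: 796→6.5, 310→2, 375→4, 310→2
Rank sum = 6.5 + 2 + 4 + 2 = 14.5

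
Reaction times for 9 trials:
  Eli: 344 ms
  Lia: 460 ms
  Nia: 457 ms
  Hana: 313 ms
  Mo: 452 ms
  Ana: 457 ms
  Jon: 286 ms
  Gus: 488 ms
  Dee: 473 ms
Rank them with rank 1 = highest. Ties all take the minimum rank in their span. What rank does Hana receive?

Sorted (descending): 488, 473, 460, 457, 457, 452, 344, 313, 286
The 2 values of 457 occupy positions 4–5 → each gets rank 4.
Hana has value 313 ms → rank 8.

8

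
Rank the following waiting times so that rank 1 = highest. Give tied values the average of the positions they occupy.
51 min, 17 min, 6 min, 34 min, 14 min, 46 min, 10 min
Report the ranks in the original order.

Sorted (descending): 51, 46, 34, 17, 14, 10, 6
No ties — each value takes its position as its rank.

1, 4, 7, 3, 5, 2, 6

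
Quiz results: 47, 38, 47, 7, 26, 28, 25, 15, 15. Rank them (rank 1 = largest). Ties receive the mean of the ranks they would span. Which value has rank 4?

Sorted (descending): 47, 47, 38, 28, 26, 25, 15, 15, 7
The 2 values of 47 occupy positions 1–2 → average rank (1+2)/2 = 1.5.
The 2 values of 15 occupy positions 7–8 → average rank (7+8)/2 = 7.5.
Rank 4 → value 28.

28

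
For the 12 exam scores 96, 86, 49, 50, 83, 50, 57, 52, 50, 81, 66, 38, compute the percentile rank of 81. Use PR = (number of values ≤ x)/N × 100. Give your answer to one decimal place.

75.0

N = 12.
Strictly below 81: 8. Equal to 81: 1.
PR = 9/12 × 100 = 75.0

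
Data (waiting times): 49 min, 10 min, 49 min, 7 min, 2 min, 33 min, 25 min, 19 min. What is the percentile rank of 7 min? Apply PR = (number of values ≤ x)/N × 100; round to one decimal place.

25.0

N = 8.
Strictly below 7: 1. Equal to 7: 1.
PR = 2/8 × 100 = 25.0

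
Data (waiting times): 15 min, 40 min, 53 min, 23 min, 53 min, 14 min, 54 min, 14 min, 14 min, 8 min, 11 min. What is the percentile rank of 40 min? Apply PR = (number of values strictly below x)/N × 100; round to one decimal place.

N = 11.
Strictly below 40: 7. Equal to 40: 1.
PR = 7/11 × 100 = 63.6

63.6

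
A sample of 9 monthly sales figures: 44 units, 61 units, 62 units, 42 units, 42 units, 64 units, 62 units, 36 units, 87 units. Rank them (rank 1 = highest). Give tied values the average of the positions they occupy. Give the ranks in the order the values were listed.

Sorted (descending): 87, 64, 62, 62, 61, 44, 42, 42, 36
The 2 values of 62 occupy positions 3–4 → average rank (3+4)/2 = 3.5.
The 2 values of 42 occupy positions 7–8 → average rank (7+8)/2 = 7.5.

6, 5, 3.5, 7.5, 7.5, 2, 3.5, 9, 1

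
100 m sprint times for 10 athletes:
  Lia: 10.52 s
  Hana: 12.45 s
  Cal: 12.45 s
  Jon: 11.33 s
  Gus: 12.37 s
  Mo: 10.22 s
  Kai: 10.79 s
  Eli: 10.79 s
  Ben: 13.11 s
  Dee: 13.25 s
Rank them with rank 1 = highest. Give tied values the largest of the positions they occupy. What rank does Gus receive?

5

Sorted (descending): 13.25, 13.11, 12.45, 12.45, 12.37, 11.33, 10.79, 10.79, 10.52, 10.22
The 2 values of 12.45 occupy positions 3–4 → each gets rank 4.
The 2 values of 10.79 occupy positions 7–8 → each gets rank 8.
Gus has value 12.37 s → rank 5.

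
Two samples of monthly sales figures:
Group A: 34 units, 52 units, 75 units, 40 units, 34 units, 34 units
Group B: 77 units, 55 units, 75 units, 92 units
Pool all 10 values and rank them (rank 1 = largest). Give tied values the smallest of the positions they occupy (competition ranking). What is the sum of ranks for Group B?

Sorted (descending): 92, 77, 75, 75, 55, 52, 40, 34, 34, 34
The 2 values of 75 occupy positions 3–4 → each gets rank 3.
The 3 values of 34 occupy positions 8–10 → each gets rank 8.
Group B values → pooled ranks: 77→2, 55→5, 75→3, 92→1
Rank sum = 2 + 5 + 3 + 1 = 11

11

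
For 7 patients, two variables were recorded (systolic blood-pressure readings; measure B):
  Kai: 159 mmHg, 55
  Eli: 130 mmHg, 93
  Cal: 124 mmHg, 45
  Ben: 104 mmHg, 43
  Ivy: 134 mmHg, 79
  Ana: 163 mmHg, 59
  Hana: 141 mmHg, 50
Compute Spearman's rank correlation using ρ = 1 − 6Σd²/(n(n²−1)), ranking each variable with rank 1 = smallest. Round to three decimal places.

Ranks of variable 1: 6, 3, 2, 1, 4, 7, 5
Ranks of variable 2: 4, 7, 2, 1, 6, 5, 3
d = r₁ − r₂: 2, -4, 0, 0, -2, 2, 2
d²: 4, 16, 0, 0, 4, 4, 4; Σd² = 32
ρ = 1 − 6·32/(7·48) = 1 − 192/336 = 0.429

0.429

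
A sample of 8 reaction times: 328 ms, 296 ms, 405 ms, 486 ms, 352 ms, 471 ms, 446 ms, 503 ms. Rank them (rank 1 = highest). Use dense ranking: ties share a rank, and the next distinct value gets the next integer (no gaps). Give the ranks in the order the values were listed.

7, 8, 5, 2, 6, 3, 4, 1

Sorted (descending): 503, 486, 471, 446, 405, 352, 328, 296
No ties — each value takes its position as its rank.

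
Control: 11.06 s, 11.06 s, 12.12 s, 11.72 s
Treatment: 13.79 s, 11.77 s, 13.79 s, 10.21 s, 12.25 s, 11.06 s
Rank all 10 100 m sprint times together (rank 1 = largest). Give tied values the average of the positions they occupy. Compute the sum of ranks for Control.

Sorted (descending): 13.79, 13.79, 12.25, 12.12, 11.77, 11.72, 11.06, 11.06, 11.06, 10.21
The 2 values of 13.79 occupy positions 1–2 → average rank (1+2)/2 = 1.5.
The 3 values of 11.06 occupy positions 7–9 → average rank 8.
Control values → pooled ranks: 11.06→8, 11.06→8, 12.12→4, 11.72→6
Rank sum = 8 + 8 + 4 + 6 = 26

26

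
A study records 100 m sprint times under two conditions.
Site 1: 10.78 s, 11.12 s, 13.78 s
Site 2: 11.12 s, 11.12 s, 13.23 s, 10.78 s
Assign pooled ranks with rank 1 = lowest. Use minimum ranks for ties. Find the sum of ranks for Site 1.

11

Sorted (ascending): 10.78, 10.78, 11.12, 11.12, 11.12, 13.23, 13.78
The 2 values of 10.78 occupy positions 1–2 → each gets rank 1.
The 3 values of 11.12 occupy positions 3–5 → each gets rank 3.
Site 1 values → pooled ranks: 10.78→1, 11.12→3, 13.78→7
Rank sum = 1 + 3 + 7 = 11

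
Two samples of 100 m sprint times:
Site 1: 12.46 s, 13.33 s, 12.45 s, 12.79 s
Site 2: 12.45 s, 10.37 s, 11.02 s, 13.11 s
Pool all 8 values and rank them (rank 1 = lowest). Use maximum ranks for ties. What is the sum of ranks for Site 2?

14

Sorted (ascending): 10.37, 11.02, 12.45, 12.45, 12.46, 12.79, 13.11, 13.33
The 2 values of 12.45 occupy positions 3–4 → each gets rank 4.
Site 2 values → pooled ranks: 12.45→4, 10.37→1, 11.02→2, 13.11→7
Rank sum = 4 + 1 + 2 + 7 = 14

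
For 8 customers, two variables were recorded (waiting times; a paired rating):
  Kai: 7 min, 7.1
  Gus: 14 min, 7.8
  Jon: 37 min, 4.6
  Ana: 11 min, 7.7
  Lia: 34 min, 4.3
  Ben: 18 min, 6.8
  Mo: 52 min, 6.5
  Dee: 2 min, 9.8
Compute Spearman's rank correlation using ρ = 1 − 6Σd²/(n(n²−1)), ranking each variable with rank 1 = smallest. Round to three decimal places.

Ranks of variable 1: 2, 4, 7, 3, 6, 5, 8, 1
Ranks of variable 2: 5, 7, 2, 6, 1, 4, 3, 8
d = r₁ − r₂: -3, -3, 5, -3, 5, 1, 5, -7
d²: 9, 9, 25, 9, 25, 1, 25, 49; Σd² = 152
ρ = 1 − 6·152/(8·63) = 1 − 912/504 = -0.810

-0.810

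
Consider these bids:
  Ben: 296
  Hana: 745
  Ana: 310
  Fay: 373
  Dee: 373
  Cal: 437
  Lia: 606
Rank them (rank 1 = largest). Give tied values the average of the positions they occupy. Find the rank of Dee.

4.5

Sorted (descending): 745, 606, 437, 373, 373, 310, 296
The 2 values of 373 occupy positions 4–5 → average rank (4+5)/2 = 4.5.
Dee has value 373 → rank 4.5.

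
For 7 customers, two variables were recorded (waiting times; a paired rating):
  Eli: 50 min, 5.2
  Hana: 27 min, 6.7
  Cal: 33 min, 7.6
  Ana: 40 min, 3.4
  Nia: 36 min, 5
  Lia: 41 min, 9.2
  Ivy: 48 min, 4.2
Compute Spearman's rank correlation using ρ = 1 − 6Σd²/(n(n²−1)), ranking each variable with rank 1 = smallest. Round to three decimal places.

-0.250

Ranks of variable 1: 7, 1, 2, 4, 3, 5, 6
Ranks of variable 2: 4, 5, 6, 1, 3, 7, 2
d = r₁ − r₂: 3, -4, -4, 3, 0, -2, 4
d²: 9, 16, 16, 9, 0, 4, 16; Σd² = 70
ρ = 1 − 6·70/(7·48) = 1 − 420/336 = -0.250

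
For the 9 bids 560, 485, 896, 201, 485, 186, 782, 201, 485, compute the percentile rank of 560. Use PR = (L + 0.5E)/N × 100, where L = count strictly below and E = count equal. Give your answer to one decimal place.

N = 9.
Strictly below 560: 6. Equal to 560: 1.
PR = (6 + 0.5·1)/9 × 100 = 72.2

72.2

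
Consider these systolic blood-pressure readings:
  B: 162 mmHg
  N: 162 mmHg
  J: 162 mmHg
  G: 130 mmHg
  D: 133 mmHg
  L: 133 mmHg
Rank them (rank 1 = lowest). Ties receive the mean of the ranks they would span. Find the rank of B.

5

Sorted (ascending): 130, 133, 133, 162, 162, 162
The 2 values of 133 occupy positions 2–3 → average rank (2+3)/2 = 2.5.
The 3 values of 162 occupy positions 4–6 → average rank 5.
B has value 162 mmHg → rank 5.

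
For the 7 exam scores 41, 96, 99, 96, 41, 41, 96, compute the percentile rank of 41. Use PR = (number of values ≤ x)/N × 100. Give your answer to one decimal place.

42.9

N = 7.
Strictly below 41: 0. Equal to 41: 3.
PR = 3/7 × 100 = 42.9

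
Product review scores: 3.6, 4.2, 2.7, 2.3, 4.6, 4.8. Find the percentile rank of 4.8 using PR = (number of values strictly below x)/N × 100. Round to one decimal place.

N = 6.
Strictly below 4.8: 5. Equal to 4.8: 1.
PR = 5/6 × 100 = 83.3

83.3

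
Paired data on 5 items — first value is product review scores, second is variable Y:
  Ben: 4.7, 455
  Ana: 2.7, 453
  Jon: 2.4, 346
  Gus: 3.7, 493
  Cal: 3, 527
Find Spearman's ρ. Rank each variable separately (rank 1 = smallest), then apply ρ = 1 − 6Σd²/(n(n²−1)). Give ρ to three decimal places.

Ranks of variable 1: 5, 2, 1, 4, 3
Ranks of variable 2: 3, 2, 1, 4, 5
d = r₁ − r₂: 2, 0, 0, 0, -2
d²: 4, 0, 0, 0, 4; Σd² = 8
ρ = 1 − 6·8/(5·24) = 1 − 48/120 = 0.600

0.600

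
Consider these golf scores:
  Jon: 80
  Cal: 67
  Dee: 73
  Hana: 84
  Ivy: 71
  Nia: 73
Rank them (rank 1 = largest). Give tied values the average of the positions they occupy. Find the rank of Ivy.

Sorted (descending): 84, 80, 73, 73, 71, 67
The 2 values of 73 occupy positions 3–4 → average rank (3+4)/2 = 3.5.
Ivy has value 71 → rank 5.

5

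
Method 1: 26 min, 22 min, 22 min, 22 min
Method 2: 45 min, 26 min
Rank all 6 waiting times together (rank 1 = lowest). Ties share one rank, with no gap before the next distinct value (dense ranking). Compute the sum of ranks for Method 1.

Sorted (ascending): 22, 22, 22, 26, 26, 45
The 3 values of 22 share dense rank 1.
The 2 values of 26 share dense rank 2.
Remaining distinct values take the next consecutive integers.
Method 1 values → pooled ranks: 26→2, 22→1, 22→1, 22→1
Rank sum = 2 + 1 + 1 + 1 = 5

5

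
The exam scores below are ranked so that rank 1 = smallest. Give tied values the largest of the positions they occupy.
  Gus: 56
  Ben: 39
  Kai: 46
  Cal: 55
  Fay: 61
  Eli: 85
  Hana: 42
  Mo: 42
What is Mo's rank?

Sorted (ascending): 39, 42, 42, 46, 55, 56, 61, 85
The 2 values of 42 occupy positions 2–3 → each gets rank 3.
Mo has value 42 → rank 3.

3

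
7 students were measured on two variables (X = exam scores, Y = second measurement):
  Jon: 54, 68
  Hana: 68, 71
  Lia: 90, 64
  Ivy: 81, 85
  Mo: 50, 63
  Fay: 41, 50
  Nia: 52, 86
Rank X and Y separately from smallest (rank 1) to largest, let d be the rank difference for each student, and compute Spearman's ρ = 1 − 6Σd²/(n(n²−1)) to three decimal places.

0.429

Ranks of variable 1: 4, 5, 7, 6, 2, 1, 3
Ranks of variable 2: 4, 5, 3, 6, 2, 1, 7
d = r₁ − r₂: 0, 0, 4, 0, 0, 0, -4
d²: 0, 0, 16, 0, 0, 0, 16; Σd² = 32
ρ = 1 − 6·32/(7·48) = 1 − 192/336 = 0.429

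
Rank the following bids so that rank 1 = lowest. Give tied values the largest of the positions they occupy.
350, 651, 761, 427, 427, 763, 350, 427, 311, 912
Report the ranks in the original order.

3, 7, 8, 6, 6, 9, 3, 6, 1, 10

Sorted (ascending): 311, 350, 350, 427, 427, 427, 651, 761, 763, 912
The 2 values of 350 occupy positions 2–3 → each gets rank 3.
The 3 values of 427 occupy positions 4–6 → each gets rank 6.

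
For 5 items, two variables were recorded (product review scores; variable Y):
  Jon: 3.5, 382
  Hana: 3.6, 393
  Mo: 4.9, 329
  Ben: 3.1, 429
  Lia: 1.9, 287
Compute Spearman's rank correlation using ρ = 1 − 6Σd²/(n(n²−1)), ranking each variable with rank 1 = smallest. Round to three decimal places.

0.100

Ranks of variable 1: 3, 4, 5, 2, 1
Ranks of variable 2: 3, 4, 2, 5, 1
d = r₁ − r₂: 0, 0, 3, -3, 0
d²: 0, 0, 9, 9, 0; Σd² = 18
ρ = 1 − 6·18/(5·24) = 1 − 108/120 = 0.100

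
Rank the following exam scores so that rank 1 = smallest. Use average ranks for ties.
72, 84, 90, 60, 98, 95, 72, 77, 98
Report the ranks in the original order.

2.5, 5, 6, 1, 8.5, 7, 2.5, 4, 8.5

Sorted (ascending): 60, 72, 72, 77, 84, 90, 95, 98, 98
The 2 values of 72 occupy positions 2–3 → average rank (2+3)/2 = 2.5.
The 2 values of 98 occupy positions 8–9 → average rank (8+9)/2 = 8.5.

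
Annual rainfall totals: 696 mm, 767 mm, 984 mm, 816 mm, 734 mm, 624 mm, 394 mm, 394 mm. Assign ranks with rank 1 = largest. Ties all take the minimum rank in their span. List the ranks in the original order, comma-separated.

Sorted (descending): 984, 816, 767, 734, 696, 624, 394, 394
The 2 values of 394 occupy positions 7–8 → each gets rank 7.

5, 3, 1, 2, 4, 6, 7, 7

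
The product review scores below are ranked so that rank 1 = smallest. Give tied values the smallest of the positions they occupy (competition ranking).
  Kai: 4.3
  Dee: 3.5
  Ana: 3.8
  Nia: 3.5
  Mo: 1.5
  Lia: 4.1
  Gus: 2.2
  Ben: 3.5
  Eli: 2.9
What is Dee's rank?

Sorted (ascending): 1.5, 2.2, 2.9, 3.5, 3.5, 3.5, 3.8, 4.1, 4.3
The 3 values of 3.5 occupy positions 4–6 → each gets rank 4.
Dee has value 3.5 → rank 4.

4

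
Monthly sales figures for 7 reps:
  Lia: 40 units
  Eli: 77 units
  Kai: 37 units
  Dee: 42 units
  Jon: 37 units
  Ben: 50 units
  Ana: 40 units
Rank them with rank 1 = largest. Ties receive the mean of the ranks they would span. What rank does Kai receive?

6.5

Sorted (descending): 77, 50, 42, 40, 40, 37, 37
The 2 values of 40 occupy positions 4–5 → average rank (4+5)/2 = 4.5.
The 2 values of 37 occupy positions 6–7 → average rank (6+7)/2 = 6.5.
Kai has value 37 units → rank 6.5.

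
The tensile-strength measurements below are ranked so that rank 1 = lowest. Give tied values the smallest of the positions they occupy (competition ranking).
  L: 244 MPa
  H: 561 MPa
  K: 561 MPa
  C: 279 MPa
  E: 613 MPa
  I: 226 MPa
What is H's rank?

Sorted (ascending): 226, 244, 279, 561, 561, 613
The 2 values of 561 occupy positions 4–5 → each gets rank 4.
H has value 561 MPa → rank 4.

4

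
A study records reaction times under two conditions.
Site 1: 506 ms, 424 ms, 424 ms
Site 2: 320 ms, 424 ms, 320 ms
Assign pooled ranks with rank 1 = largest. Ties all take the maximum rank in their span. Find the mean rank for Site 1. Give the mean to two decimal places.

3.00

Sorted (descending): 506, 424, 424, 424, 320, 320
The 3 values of 424 occupy positions 2–4 → each gets rank 4.
The 2 values of 320 occupy positions 5–6 → each gets rank 6.
Site 1 values → pooled ranks: 506→1, 424→4, 424→4
Mean rank = (1 + 4 + 4) / 3 = 3.00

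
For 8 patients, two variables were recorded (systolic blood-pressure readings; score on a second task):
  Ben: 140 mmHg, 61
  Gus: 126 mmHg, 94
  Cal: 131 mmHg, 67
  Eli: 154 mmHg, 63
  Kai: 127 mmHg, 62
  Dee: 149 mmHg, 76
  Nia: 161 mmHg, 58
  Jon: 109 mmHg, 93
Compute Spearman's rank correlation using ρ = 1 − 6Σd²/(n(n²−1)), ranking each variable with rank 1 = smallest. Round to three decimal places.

Ranks of variable 1: 5, 2, 4, 7, 3, 6, 8, 1
Ranks of variable 2: 2, 8, 5, 4, 3, 6, 1, 7
d = r₁ − r₂: 3, -6, -1, 3, 0, 0, 7, -6
d²: 9, 36, 1, 9, 0, 0, 49, 36; Σd² = 140
ρ = 1 − 6·140/(8·63) = 1 − 840/504 = -0.667

-0.667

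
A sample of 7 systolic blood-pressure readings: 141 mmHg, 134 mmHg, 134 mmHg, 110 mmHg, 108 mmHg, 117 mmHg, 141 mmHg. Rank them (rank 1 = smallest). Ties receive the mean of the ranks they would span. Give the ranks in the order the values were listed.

Sorted (ascending): 108, 110, 117, 134, 134, 141, 141
The 2 values of 134 occupy positions 4–5 → average rank (4+5)/2 = 4.5.
The 2 values of 141 occupy positions 6–7 → average rank (6+7)/2 = 6.5.

6.5, 4.5, 4.5, 2, 1, 3, 6.5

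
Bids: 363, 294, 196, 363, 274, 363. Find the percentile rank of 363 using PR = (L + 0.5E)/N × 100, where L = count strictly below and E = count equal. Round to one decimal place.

N = 6.
Strictly below 363: 3. Equal to 363: 3.
PR = (3 + 0.5·3)/6 × 100 = 75.0

75.0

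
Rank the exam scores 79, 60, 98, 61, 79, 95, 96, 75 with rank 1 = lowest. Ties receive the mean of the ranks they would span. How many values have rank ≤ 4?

Sorted (ascending): 60, 61, 75, 79, 79, 95, 96, 98
The 2 values of 79 occupy positions 4–5 → average rank (4+5)/2 = 4.5.
Ranks ≤ 4: {1, 2, 3} → 3 values.

3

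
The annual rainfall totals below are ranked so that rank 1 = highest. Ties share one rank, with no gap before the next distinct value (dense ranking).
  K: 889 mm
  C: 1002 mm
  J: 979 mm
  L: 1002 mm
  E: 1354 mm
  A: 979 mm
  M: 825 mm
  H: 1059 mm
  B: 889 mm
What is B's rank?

5

Sorted (descending): 1354, 1059, 1002, 1002, 979, 979, 889, 889, 825
The 2 values of 1002 share dense rank 3.
The 2 values of 979 share dense rank 4.
The 2 values of 889 share dense rank 5.
Remaining distinct values take the next consecutive integers.
B has value 889 mm → rank 5.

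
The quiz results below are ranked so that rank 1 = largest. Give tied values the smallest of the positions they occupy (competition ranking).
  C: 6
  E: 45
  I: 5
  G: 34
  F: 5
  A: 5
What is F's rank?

Sorted (descending): 45, 34, 6, 5, 5, 5
The 3 values of 5 occupy positions 4–6 → each gets rank 4.
F has value 5 → rank 4.

4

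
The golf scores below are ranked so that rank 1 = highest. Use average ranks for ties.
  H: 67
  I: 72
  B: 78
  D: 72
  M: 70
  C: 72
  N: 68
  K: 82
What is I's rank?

4

Sorted (descending): 82, 78, 72, 72, 72, 70, 68, 67
The 3 values of 72 occupy positions 3–5 → average rank 4.
I has value 72 → rank 4.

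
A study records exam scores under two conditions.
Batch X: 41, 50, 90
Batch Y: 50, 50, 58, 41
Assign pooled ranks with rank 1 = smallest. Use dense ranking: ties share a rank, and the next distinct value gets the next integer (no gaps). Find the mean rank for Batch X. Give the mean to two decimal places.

Sorted (ascending): 41, 41, 50, 50, 50, 58, 90
The 2 values of 41 share dense rank 1.
The 3 values of 50 share dense rank 2.
Remaining distinct values take the next consecutive integers.
Batch X values → pooled ranks: 41→1, 50→2, 90→4
Mean rank = (1 + 2 + 4) / 3 = 2.33

2.33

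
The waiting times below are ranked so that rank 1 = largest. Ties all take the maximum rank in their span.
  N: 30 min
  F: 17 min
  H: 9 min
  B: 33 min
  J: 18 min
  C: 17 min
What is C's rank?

5

Sorted (descending): 33, 30, 18, 17, 17, 9
The 2 values of 17 occupy positions 4–5 → each gets rank 5.
C has value 17 min → rank 5.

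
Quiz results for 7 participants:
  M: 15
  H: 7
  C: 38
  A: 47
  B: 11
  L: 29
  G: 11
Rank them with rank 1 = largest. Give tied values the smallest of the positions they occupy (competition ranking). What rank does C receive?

2

Sorted (descending): 47, 38, 29, 15, 11, 11, 7
The 2 values of 11 occupy positions 5–6 → each gets rank 5.
C has value 38 → rank 2.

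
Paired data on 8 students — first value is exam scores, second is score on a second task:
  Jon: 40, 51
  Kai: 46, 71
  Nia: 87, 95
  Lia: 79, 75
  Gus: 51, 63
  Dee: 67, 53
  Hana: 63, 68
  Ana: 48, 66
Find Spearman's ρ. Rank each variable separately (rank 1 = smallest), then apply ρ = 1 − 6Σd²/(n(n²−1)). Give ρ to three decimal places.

Ranks of variable 1: 1, 2, 8, 7, 4, 6, 5, 3
Ranks of variable 2: 1, 6, 8, 7, 3, 2, 5, 4
d = r₁ − r₂: 0, -4, 0, 0, 1, 4, 0, -1
d²: 0, 16, 0, 0, 1, 16, 0, 1; Σd² = 34
ρ = 1 − 6·34/(8·63) = 1 − 204/504 = 0.595

0.595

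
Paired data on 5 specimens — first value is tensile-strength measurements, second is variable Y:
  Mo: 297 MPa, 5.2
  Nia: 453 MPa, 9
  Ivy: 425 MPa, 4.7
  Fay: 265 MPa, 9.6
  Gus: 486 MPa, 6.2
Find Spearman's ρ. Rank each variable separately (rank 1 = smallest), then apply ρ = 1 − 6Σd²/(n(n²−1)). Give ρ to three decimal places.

Ranks of variable 1: 2, 4, 3, 1, 5
Ranks of variable 2: 2, 4, 1, 5, 3
d = r₁ − r₂: 0, 0, 2, -4, 2
d²: 0, 0, 4, 16, 4; Σd² = 24
ρ = 1 − 6·24/(5·24) = 1 − 144/120 = -0.200

-0.200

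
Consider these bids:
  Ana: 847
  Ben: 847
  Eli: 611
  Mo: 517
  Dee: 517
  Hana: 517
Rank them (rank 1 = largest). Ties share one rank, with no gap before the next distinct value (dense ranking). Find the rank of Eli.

Sorted (descending): 847, 847, 611, 517, 517, 517
The 2 values of 847 share dense rank 1.
The 3 values of 517 share dense rank 3.
Remaining distinct values take the next consecutive integers.
Eli has value 611 → rank 2.

2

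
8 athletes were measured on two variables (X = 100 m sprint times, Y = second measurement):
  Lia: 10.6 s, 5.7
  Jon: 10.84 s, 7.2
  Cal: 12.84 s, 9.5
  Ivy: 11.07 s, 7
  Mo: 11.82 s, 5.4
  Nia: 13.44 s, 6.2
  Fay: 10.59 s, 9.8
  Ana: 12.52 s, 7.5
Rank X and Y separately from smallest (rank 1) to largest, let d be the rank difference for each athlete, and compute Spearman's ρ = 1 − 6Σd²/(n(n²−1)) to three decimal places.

Ranks of variable 1: 2, 3, 7, 4, 5, 8, 1, 6
Ranks of variable 2: 2, 5, 7, 4, 1, 3, 8, 6
d = r₁ − r₂: 0, -2, 0, 0, 4, 5, -7, 0
d²: 0, 4, 0, 0, 16, 25, 49, 0; Σd² = 94
ρ = 1 − 6·94/(8·63) = 1 − 564/504 = -0.119

-0.119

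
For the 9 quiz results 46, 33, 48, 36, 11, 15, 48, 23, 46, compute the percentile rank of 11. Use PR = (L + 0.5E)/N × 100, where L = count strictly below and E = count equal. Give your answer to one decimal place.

5.6

N = 9.
Strictly below 11: 0. Equal to 11: 1.
PR = (0 + 0.5·1)/9 × 100 = 5.6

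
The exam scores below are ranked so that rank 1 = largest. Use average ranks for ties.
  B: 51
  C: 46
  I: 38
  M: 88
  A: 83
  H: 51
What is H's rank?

3.5

Sorted (descending): 88, 83, 51, 51, 46, 38
The 2 values of 51 occupy positions 3–4 → average rank (3+4)/2 = 3.5.
H has value 51 → rank 3.5.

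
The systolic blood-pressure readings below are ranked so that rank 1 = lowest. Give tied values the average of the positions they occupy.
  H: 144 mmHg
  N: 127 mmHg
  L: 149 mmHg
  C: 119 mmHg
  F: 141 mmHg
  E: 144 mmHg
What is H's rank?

4.5

Sorted (ascending): 119, 127, 141, 144, 144, 149
The 2 values of 144 occupy positions 4–5 → average rank (4+5)/2 = 4.5.
H has value 144 mmHg → rank 4.5.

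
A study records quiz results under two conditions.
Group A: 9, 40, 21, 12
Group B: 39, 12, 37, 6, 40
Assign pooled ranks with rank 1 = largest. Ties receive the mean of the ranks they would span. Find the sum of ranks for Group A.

21

Sorted (descending): 40, 40, 39, 37, 21, 12, 12, 9, 6
The 2 values of 40 occupy positions 1–2 → average rank (1+2)/2 = 1.5.
The 2 values of 12 occupy positions 6–7 → average rank (6+7)/2 = 6.5.
Group A values → pooled ranks: 9→8, 40→1.5, 21→5, 12→6.5
Rank sum = 8 + 1.5 + 5 + 6.5 = 21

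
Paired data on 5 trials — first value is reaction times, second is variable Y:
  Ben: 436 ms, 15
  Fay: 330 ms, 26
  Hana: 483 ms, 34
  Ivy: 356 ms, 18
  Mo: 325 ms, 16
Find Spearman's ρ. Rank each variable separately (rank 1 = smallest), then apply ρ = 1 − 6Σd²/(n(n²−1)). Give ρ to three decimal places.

0.300

Ranks of variable 1: 4, 2, 5, 3, 1
Ranks of variable 2: 1, 4, 5, 3, 2
d = r₁ − r₂: 3, -2, 0, 0, -1
d²: 9, 4, 0, 0, 1; Σd² = 14
ρ = 1 − 6·14/(5·24) = 1 − 84/120 = 0.300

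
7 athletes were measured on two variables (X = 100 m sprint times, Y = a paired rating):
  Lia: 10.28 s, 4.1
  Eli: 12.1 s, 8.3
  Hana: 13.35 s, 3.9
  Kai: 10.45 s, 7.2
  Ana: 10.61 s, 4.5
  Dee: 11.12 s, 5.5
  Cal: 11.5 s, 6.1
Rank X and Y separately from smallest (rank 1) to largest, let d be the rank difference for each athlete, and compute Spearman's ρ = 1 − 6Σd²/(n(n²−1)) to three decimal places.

0.036

Ranks of variable 1: 1, 6, 7, 2, 3, 4, 5
Ranks of variable 2: 2, 7, 1, 6, 3, 4, 5
d = r₁ − r₂: -1, -1, 6, -4, 0, 0, 0
d²: 1, 1, 36, 16, 0, 0, 0; Σd² = 54
ρ = 1 − 6·54/(7·48) = 1 − 324/336 = 0.036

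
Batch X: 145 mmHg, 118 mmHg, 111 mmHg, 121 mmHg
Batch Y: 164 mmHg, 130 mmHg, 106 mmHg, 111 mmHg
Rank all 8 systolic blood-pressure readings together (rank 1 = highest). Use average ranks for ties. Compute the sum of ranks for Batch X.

Sorted (descending): 164, 145, 130, 121, 118, 111, 111, 106
The 2 values of 111 occupy positions 6–7 → average rank (6+7)/2 = 6.5.
Batch X values → pooled ranks: 145→2, 118→5, 111→6.5, 121→4
Rank sum = 2 + 5 + 6.5 + 4 = 17.5

17.5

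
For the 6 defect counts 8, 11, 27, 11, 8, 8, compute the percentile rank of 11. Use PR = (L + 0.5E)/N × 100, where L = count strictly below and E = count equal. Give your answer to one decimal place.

N = 6.
Strictly below 11: 3. Equal to 11: 2.
PR = (3 + 0.5·2)/6 × 100 = 66.7

66.7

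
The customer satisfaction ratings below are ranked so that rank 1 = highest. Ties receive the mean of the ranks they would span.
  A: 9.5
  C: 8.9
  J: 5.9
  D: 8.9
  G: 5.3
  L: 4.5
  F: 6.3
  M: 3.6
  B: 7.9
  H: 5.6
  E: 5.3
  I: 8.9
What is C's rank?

Sorted (descending): 9.5, 8.9, 8.9, 8.9, 7.9, 6.3, 5.9, 5.6, 5.3, 5.3, 4.5, 3.6
The 3 values of 8.9 occupy positions 2–4 → average rank 3.
The 2 values of 5.3 occupy positions 9–10 → average rank (9+10)/2 = 9.5.
C has value 8.9 → rank 3.

3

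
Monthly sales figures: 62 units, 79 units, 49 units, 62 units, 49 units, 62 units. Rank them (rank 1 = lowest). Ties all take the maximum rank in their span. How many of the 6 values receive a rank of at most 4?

2

Sorted (ascending): 49, 49, 62, 62, 62, 79
The 2 values of 49 occupy positions 1–2 → each gets rank 2.
The 3 values of 62 occupy positions 3–5 → each gets rank 5.
Ranks ≤ 4: {2, 2} → 2 values.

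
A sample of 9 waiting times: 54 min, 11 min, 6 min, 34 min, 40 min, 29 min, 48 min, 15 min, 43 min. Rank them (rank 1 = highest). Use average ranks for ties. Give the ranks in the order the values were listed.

Sorted (descending): 54, 48, 43, 40, 34, 29, 15, 11, 6
No ties — each value takes its position as its rank.

1, 8, 9, 5, 4, 6, 2, 7, 3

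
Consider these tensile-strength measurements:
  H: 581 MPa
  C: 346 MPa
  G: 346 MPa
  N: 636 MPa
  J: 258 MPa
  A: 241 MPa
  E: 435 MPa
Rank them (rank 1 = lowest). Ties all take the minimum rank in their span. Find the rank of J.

2

Sorted (ascending): 241, 258, 346, 346, 435, 581, 636
The 2 values of 346 occupy positions 3–4 → each gets rank 3.
J has value 258 MPa → rank 2.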